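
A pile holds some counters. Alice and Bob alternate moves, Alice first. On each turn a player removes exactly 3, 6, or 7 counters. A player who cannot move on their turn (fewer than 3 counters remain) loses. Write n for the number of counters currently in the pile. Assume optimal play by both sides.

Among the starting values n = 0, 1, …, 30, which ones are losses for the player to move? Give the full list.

Build the W/L table. Terminal = L. A non-terminal position is W if it has a move to some L; otherwise it is L.
n=0: no move → L
n=1: no move → L
n=2: no move → L
n=3: →0(L), so W
n=4: →1(L), so W
n=5: →2(L), so W
n=6: →0(L), so W
n=7: →1(L), so W
n=8: →2(L), so W
n=9: →2(L), so W
n=10: →7(W), 4(W), 3(W) — all W, so L
n=11: →8(W), 5(W), 4(W) — all W, so L
n=12: →9(W), 6(W), 5(W) — all W, so L
n=13: →10(L), so W
n=14: →11(L), so W
n=15: →12(L), so W
n=16: →10(L), so W
n=17: →11(L), so W
n=18: →12(L), so W
n=19: →12(L), so W
n=20: →17(W), 14(W), 13(W) — all W, so L
n=21: →18(W), 15(W), 14(W) — all W, so L
n=22: →19(W), 16(W), 15(W) — all W, so L
n=23: →20(L), so W
n=24: →21(L), so W
n=25: →22(L), so W
n=26: →20(L), so W
n=27: →21(L), so W
n=28: →22(L), so W
n=29: →22(L), so W
n=30: →27(W), 24(W), 23(W) — all W, so L
The losing starting values of n are exactly the entries labelled L in this table (10 of them).

0, 1, 2, 10, 11, 12, 20, 21, 22, 30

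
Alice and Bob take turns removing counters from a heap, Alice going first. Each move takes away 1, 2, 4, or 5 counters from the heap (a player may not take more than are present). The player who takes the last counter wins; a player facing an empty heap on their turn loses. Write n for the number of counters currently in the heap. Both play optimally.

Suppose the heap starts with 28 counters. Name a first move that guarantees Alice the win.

Label each position W (a win for the player to move) or L (a loss). A position with no legal move is L; any other position is W exactly when some move reaches an L, and L when every move reaches a W.
n=0: no move → L
n=1: can move to 0, which is L ⇒ W
n=2: can move to 0, which is L ⇒ W
n=3: moves to 2(W), 1(W); every one is W ⇒ L
n=4: can move to 3, which is L ⇒ W
n=5: can move to 3, which is L ⇒ W
n=6: moves to 5(W), 4(W), 2(W), 1(W); every one is W ⇒ L
n=7: can move to 6, which is L ⇒ W
n=8: can move to 6, which is L ⇒ W
n=9: moves to 8(W), 7(W), 5(W), 4(W); every one is W ⇒ L
n=10: can move to 9, which is L ⇒ W
n=11: can move to 9, which is L ⇒ W
n=12: moves to 11(W), 10(W), 8(W), 7(W); every one is W ⇒ L
n=13: can move to 12, which is L ⇒ W
n=14: can move to 12, which is L ⇒ W
n=15: moves to 14(W), 13(W), 11(W), 10(W); every one is W ⇒ L
n=16: can move to 15, which is L ⇒ W
n=17: can move to 15, which is L ⇒ W
n=18: moves to 17(W), 16(W), 14(W), 13(W); every one is W ⇒ L
n=19: can move to 18, which is L ⇒ W
n=20: can move to 18, which is L ⇒ W
n=21: moves to 20(W), 19(W), 17(W), 16(W); every one is W ⇒ L
n=22: can move to 21, which is L ⇒ W
n=23: can move to 21, which is L ⇒ W
n=24: moves to 23(W), 22(W), 20(W), 19(W); every one is W ⇒ L
n=25: can move to 24, which is L ⇒ W
n=26: can move to 24, which is L ⇒ W
n=27: moves to 26(W), 25(W), 23(W), 22(W); every one is W ⇒ L
n=28: can move to 27, which is L ⇒ W
From 28, the L positions reachable in one move are: 27, 24. Any move reaching one of these is winning.

Remove 1, leaving 27.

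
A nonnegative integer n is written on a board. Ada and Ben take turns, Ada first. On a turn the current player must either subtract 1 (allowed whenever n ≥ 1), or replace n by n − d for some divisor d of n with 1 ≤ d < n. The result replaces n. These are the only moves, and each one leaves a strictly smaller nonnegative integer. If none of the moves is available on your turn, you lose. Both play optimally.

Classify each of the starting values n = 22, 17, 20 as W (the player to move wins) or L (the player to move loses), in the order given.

22: W, 17: L, 20: W

Label each position W (a win for the player to move) or L (a loss). A position with no legal move is L; any other position is W exactly when some move reaches an L, and L when every move reaches a W.
n=0: no move → L
n=1: can move to 0, which is L ⇒ W
n=2: the only move is to 1(W), a W ⇒ L
n=3: can move to 2, which is L ⇒ W
n=4: can move to 2, which is L ⇒ W
n=5: the only move is to 4(W), a W ⇒ L
n=6: can move to 5, which is L ⇒ W
n=7: the only move is to 6(W), a W ⇒ L
n=8: can move to 7, which is L ⇒ W
n=9: moves to 6(W), 8(W); every one is W ⇒ L
n=10: can move to 5, which is L ⇒ W
n=11: the only move is to 10(W), a W ⇒ L
n=12: can move to 9, which is L ⇒ W
n=13: the only move is to 12(W), a W ⇒ L
n=14: can move to 7, which is L ⇒ W
n=15: moves to 10(W), 12(W), 14(W); every one is W ⇒ L
n=16: can move to 15, which is L ⇒ W
n=17: the only move is to 16(W), a W ⇒ L
n=18: can move to 9, which is L ⇒ W
n=19: the only move is to 18(W), a W ⇒ L
n=20: can move to 15, which is L ⇒ W
n=21: moves to 14(W), 18(W), 20(W); every one is W ⇒ L
n=22: can move to 11, which is L ⇒ W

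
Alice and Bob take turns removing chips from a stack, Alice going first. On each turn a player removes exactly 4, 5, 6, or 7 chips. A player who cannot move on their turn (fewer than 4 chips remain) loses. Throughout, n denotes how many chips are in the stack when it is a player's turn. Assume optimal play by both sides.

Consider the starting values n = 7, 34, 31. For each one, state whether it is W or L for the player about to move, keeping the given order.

7: W, 34: L, 31: W

Build the W/L table. Terminal = L. A non-terminal position is W if it has a move to some L; otherwise it is L.
n=0: no move → L
n=1: no move → L
n=2: no move → L
n=3: no move → L
n=4: W (go to 0, an L position)
n=5: W (go to 1, an L position)
n=6: W (go to 2, an L position)
n=7: W (go to 3, an L position)
n=8: W (go to 3, an L position)
n=9: W (go to 3, an L position)
n=10: W (go to 3, an L position)
n=11: L (options 7(W), 6(W), 5(W), 4(W) are all W)
n=12: L (options 8(W), 7(W), 6(W), 5(W) are all W)
n=13: L (options 9(W), 8(W), 7(W), 6(W) are all W)
n=14: L (options 10(W), 9(W), 8(W), 7(W) are all W)
n=15: W (go to 11, an L position)
n=16: W (go to 12, an L position)
n=17: W (go to 13, an L position)
n=18: W (go to 14, an L position)
n=19: W (go to 14, an L position)
n=20: W (go to 14, an L position)
n=21: W (go to 14, an L position)
n=22: L (options 18(W), 17(W), 16(W), 15(W) are all W)
n=23: L (options 19(W), 18(W), 17(W), 16(W) are all W)
n=24: L (options 20(W), 19(W), 18(W), 17(W) are all W)
n=25: L (options 21(W), 20(W), 19(W), 18(W) are all W)
n=26: W (go to 22, an L position)
n=27: W (go to 23, an L position)
n=28: W (go to 24, an L position)
n=29: W (go to 25, an L position)
n=30: W (go to 25, an L position)
n=31: W (go to 25, an L position)
n=32: W (go to 25, an L position)
n=33: L (options 29(W), 28(W), 27(W), 26(W) are all W)
n=34: L (options 30(W), 29(W), 28(W), 27(W) are all W)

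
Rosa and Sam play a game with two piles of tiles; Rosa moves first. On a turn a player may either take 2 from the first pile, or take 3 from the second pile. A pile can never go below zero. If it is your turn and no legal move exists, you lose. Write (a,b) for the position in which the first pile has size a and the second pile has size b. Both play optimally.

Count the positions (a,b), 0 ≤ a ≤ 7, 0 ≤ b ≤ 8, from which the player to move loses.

36

Label each position W (a win for the player to move) or L (a loss). A position with no legal move is L; any other position is W exactly when some move reaches an L, and L when every move reaches a W.
Every move lowers a or b (never raises either), so fill the grid row by row in increasing a, and left to right within a row: each cell's successors are then already labelled.
      b=0  b=1  b=2  b=3  b=4  b=5  b=6  b=7  b=8
a=0:    L    L    L    W    W    W    L    L    L
a=1:    L    L    L    W    W    W    L    L    L
a=2:    W    W    W    L    L    L    W    W    W
a=3:    W    W    W    L    L    L    W    W    W
a=4:    L    L    L    W    W    W    L    L    L
a=5:    L    L    L    W    W    W    L    L    L
a=6:    W    W    W    L    L    L    W    W    W
a=7:    W    W    W    L    L    L    W    W    W
Cells with no legal move (terminal, hence L): (0,0), (0,1), (0,2), (1,0), (1,1), (1,2).
The remaining L cells, each justified by listing all of its moves:
(0,6): →(0,3)(W) only, which is W, so L
(0,7): →(0,4)(W) only, which is W, so L
(0,8): →(0,5)(W) only, which is W, so L
(1,6): →(1,3)(W) only, which is W, so L
(1,7): →(1,4)(W) only, which is W, so L
(1,8): →(1,5)(W) only, which is W, so L
(2,3): →(0,3)(W), (2,0)(W) — all W, so L
(2,4): →(0,4)(W), (2,1)(W) — all W, so L
(2,5): →(0,5)(W), (2,2)(W) — all W, so L
(3,3): →(1,3)(W), (3,0)(W) — all W, so L
(3,4): →(1,4)(W), (3,1)(W) — all W, so L
(3,5): →(1,5)(W), (3,2)(W) — all W, so L
(4,0): →(2,0)(W) only, which is W, so L
(4,1): →(2,1)(W) only, which is W, so L
(4,2): →(2,2)(W) only, which is W, so L
(4,6): →(2,6)(W), (4,3)(W) — all W, so L
(4,7): →(2,7)(W), (4,4)(W) — all W, so L
(4,8): →(2,8)(W), (4,5)(W) — all W, so L
(5,0): →(3,0)(W) only, which is W, so L
(5,1): →(3,1)(W) only, which is W, so L
(5,2): →(3,2)(W) only, which is W, so L
(5,6): →(3,6)(W), (5,3)(W) — all W, so L
(5,7): →(3,7)(W), (5,4)(W) — all W, so L
(5,8): →(3,8)(W), (5,5)(W) — all W, so L
(6,3): →(4,3)(W), (6,0)(W) — all W, so L
(6,4): →(4,4)(W), (6,1)(W) — all W, so L
(6,5): →(4,5)(W), (6,2)(W) — all W, so L
(7,3): →(5,3)(W), (7,0)(W) — all W, so L
(7,4): →(5,4)(W), (7,1)(W) — all W, so L
(7,5): →(5,5)(W), (7,2)(W) — all W, so L
Every other cell has at least one move into one of the L cells above, so it is W.
L cells per row: a=0: 6, a=1: 6, a=2: 3, a=3: 3, a=4: 6, a=5: 6, a=6: 3, a=7: 3; total 36.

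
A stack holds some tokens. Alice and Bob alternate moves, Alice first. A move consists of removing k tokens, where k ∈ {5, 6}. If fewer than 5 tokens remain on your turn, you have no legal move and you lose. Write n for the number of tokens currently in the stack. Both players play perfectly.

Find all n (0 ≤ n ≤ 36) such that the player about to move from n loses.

Use the standard recursion: the mover loses at a terminal position; elsewhere, the mover wins exactly when some move hands the opponent an L position.
n=0: no move → L
n=1: no move → L
n=2: no move → L
n=3: no move → L
n=4: no move → L
n=5: can move to 0, which is L ⇒ W
n=6: can move to 1, which is L ⇒ W
n=7: can move to 2, which is L ⇒ W
n=8: can move to 3, which is L ⇒ W
n=9: can move to 4, which is L ⇒ W
n=10: can move to 4, which is L ⇒ W
n=11: moves to 6(W), 5(W); every one is W ⇒ L
n=12: moves to 7(W), 6(W); every one is W ⇒ L
n=13: moves to 8(W), 7(W); every one is W ⇒ L
n=14: moves to 9(W), 8(W); every one is W ⇒ L
n=15: moves to 10(W), 9(W); every one is W ⇒ L
n=16: can move to 11, which is L ⇒ W
n=17: can move to 12, which is L ⇒ W
n=18: can move to 13, which is L ⇒ W
n=19: can move to 14, which is L ⇒ W
n=20: can move to 15, which is L ⇒ W
n=21: can move to 15, which is L ⇒ W
n=22: moves to 17(W), 16(W); every one is W ⇒ L
n=23: moves to 18(W), 17(W); every one is W ⇒ L
n=24: moves to 19(W), 18(W); every one is W ⇒ L
n=25: moves to 20(W), 19(W); every one is W ⇒ L
n=26: moves to 21(W), 20(W); every one is W ⇒ L
n=27: can move to 22, which is L ⇒ W
n=28: can move to 23, which is L ⇒ W
n=29: can move to 24, which is L ⇒ W
n=30: can move to 25, which is L ⇒ W
n=31: can move to 26, which is L ⇒ W
n=32: can move to 26, which is L ⇒ W
n=33: moves to 28(W), 27(W); every one is W ⇒ L
n=34: moves to 29(W), 28(W); every one is W ⇒ L
n=35: moves to 30(W), 29(W); every one is W ⇒ L
n=36: moves to 31(W), 30(W); every one is W ⇒ L
Reading off the rows marked L gives the requested list; there are 19 such values of n.

0, 1, 2, 3, 4, 11, 12, 13, 14, 15, 22, 23, 24, 25, 26, 33, 34, 35, 36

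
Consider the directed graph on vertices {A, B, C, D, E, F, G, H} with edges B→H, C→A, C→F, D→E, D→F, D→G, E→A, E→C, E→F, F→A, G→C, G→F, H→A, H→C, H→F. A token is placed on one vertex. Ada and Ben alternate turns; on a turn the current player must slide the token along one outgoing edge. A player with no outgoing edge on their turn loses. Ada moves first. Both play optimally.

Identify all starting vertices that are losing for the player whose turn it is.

A, B, G

Compute win/loss labels from the base case upward. A position with no move is L. Any other position is W if it can reach an L in one move, else L.
Every edge goes from a vertex to one that appears earlier in the order A, F, C, H, G, E, B, D, so processing vertices in that order labels each vertex after all of its successors.
A: no outgoing edge → L
F: can move to A, which is L ⇒ W
C: can move to A, which is L ⇒ W
H: can move to A, which is L ⇒ W
G: moves to C(W), F(W); every one is W ⇒ L
E: can move to A, which is L ⇒ W
B: the only move is to H(W), a W ⇒ L
D: can move to G, which is L ⇒ W
The losing starting vertices are exactly the entries labelled L in this table (3 of them).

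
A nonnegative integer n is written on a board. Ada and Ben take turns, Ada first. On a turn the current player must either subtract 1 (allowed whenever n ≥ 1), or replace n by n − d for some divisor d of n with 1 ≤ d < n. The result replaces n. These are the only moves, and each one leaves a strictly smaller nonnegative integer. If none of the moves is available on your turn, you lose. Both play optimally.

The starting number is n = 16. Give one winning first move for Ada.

Move to 15.

Classify positions by backward induction: terminal positions (no move available) are L. From any other position, the mover wins iff some move reaches an L.
n=0: no move → L
n=1: reaches L-position 0 → W
n=2: only reaches 1(W), which is W → L
n=3: reaches L-position 2 → W
n=4: reaches L-position 2 → W
n=5: only reaches 4(W), which is W → L
n=6: reaches L-position 5 → W
n=7: only reaches 6(W), which is W → L
n=8: reaches L-position 7 → W
n=9: only reaches 6(W), 8(W), all W → L
n=10: reaches L-position 5 → W
n=11: only reaches 10(W), which is W → L
n=12: reaches L-position 9 → W
n=13: only reaches 12(W), which is W → L
n=14: reaches L-position 7 → W
n=15: only reaches 10(W), 12(W), 14(W), all W → L
n=16: reaches L-position 15 → W
From 16, the L positions reachable in one move are: 15.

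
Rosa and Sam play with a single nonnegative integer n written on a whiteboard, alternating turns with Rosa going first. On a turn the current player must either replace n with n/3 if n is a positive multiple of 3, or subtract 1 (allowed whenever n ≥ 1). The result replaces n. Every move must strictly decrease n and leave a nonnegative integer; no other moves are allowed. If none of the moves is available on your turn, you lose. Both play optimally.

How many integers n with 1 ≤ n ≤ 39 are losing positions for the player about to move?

Label each position W (a win for the player to move) or L (a loss). A position with no legal move is L; any other position is W exactly when some move reaches an L, and L when every move reaches a W.
n=0: no move → L
n=1: reaches L-position 0 → W
n=2: only reaches 1(W), which is W → L
n=3: reaches L-position 2 → W
n=4: only reaches 3(W), which is W → L
n=5: reaches L-position 4 → W
n=6: reaches L-position 2 → W
n=7: only reaches 6(W), which is W → L
n=8: reaches L-position 7 → W
n=9: only reaches 3(W), 8(W), all W → L
n=10: reaches L-position 9 → W
n=11: only reaches 10(W), which is W → L
n=12: reaches L-position 4 → W
n=13: only reaches 12(W), which is W → L
n=14: reaches L-position 13 → W
n=15: only reaches 5(W), 14(W), all W → L
n=16: reaches L-position 15 → W
n=17: only reaches 16(W), which is W → L
n=18: reaches L-position 17 → W
n=19: only reaches 18(W), which is W → L
n=20: reaches L-position 19 → W
n=21: reaches L-position 7 → W
n=22: only reaches 21(W), which is W → L
n=23: reaches L-position 22 → W
n=24: only reaches 8(W), 23(W), all W → L
n=25: reaches L-position 24 → W
n=26: only reaches 25(W), which is W → L
n=27: reaches L-position 9 → W
n=28: only reaches 27(W), which is W → L
n=29: reaches L-position 28 → W
n=30: only reaches 10(W), 29(W), all W → L
n=31: reaches L-position 30 → W
n=32: only reaches 31(W), which is W → L
n=33: reaches L-position 11 → W
n=34: only reaches 33(W), which is W → L
n=35: reaches L-position 34 → W
n=36: only reaches 12(W), 35(W), all W → L
n=37: reaches L-position 36 → W
n=38: only reaches 37(W), which is W → L
n=39: reaches L-position 13 → W
L entries with 1 ≤ n ≤ 39 (n=0 is outside the asked range and is not counted): n = 2, 4, 7, 9, 11, 13, 15, 17, 19, 22, 24, 26, 28, 30, 32, 34, 36, 38; that makes 18.

18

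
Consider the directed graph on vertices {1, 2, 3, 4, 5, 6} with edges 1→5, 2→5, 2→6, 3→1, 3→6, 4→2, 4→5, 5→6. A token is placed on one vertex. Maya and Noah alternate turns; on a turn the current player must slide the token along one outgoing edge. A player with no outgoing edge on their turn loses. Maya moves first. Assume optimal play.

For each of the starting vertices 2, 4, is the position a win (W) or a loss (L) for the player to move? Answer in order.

2: W, 4: L

Use the standard recursion: the mover loses at a terminal position; elsewhere, the mover wins exactly when some move hands the opponent an L position.
Every edge goes from a vertex to one that appears earlier in the order 6, 5, 2, 1, 3, 4, so processing vertices in that order labels each vertex after all of its successors.
6: no outgoing edge → L
5: →6(L), so W
2: →6(L), so W
1: →5(W) only, which is W, so L
3: →1(L), so W
4: →2(W), 5(W) — all W, so L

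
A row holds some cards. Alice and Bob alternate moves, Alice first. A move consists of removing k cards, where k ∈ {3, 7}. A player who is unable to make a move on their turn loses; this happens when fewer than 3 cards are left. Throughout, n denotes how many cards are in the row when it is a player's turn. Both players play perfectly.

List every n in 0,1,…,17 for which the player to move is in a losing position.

Positions with no move are L. A position that does have a move is losing for the player to move precisely when every available move leads to a winning position for the opponent. Fill in the labels:
n=0: no move → L
n=1: no move → L
n=2: no move → L
n=3: →0(L), so W
n=4: →1(L), so W
n=5: →2(L), so W
n=6: →3(W) only, which is W, so L
n=7: →0(L), so W
n=8: →1(L), so W
n=9: →6(L), so W
n=10: →7(W), 3(W) — all W, so L
n=11: →8(W), 4(W) — all W, so L
n=12: →9(W), 5(W) — all W, so L
n=13: →10(L), so W
n=14: →11(L), so W
n=15: →12(L), so W
n=16: →13(W), 9(W) — all W, so L
n=17: →10(L), so W
The losing starting values of n are exactly the entries labelled L in this table (8 of them).

0, 1, 2, 6, 10, 11, 12, 16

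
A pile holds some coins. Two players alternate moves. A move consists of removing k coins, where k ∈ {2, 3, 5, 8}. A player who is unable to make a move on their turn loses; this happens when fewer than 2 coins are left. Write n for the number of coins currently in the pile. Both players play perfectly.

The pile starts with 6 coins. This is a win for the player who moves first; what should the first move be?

Remove 5, leaving 1.

Label each position W (a win for the player to move) or L (a loss). A position with no legal move is L; any other position is W exactly when some move reaches an L, and L when every move reaches a W.
n=0: no move → L
n=1: no move → L
n=2: →0(L), so W
n=3: →1(L), so W
n=4: →1(L), so W
n=5: →0(L), so W
n=6: →1(L), so W
From 6, the L positions reachable in one move are: 1.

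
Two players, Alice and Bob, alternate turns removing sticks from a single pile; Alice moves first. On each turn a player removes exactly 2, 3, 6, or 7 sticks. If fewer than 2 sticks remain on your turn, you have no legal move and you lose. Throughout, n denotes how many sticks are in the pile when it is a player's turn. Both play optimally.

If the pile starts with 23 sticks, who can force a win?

Work bottom-up. With no move the player to move loses. Otherwise the position is W if at least one move leads to an L position for the opponent, and L if every move leads to a W.
n=0: no move → L
n=1: no move → L
n=2: reaches L-position 0 → W
n=3: reaches L-position 1 → W
n=4: reaches L-position 1 → W
n=5: only reaches 3(W), 2(W), all W → L
n=6: reaches L-position 0 → W
n=7: reaches L-position 5 → W
n=8: reaches L-position 5 → W
n=9: only reaches 7(W), 6(W), 3(W), 2(W), all W → L
n=10: only reaches 8(W), 7(W), 4(W), 3(W), all W → L
n=11: reaches L-position 9 → W
n=12: reaches L-position 10 → W
n=13: reaches L-position 10 → W
n=14: only reaches 12(W), 11(W), 8(W), 7(W), all W → L
n=15: reaches L-position 9 → W
n=16: reaches L-position 14 → W
n=17: reaches L-position 14 → W
n=18: only reaches 16(W), 15(W), 12(W), 11(W), all W → L
n=19: only reaches 17(W), 16(W), 13(W), 12(W), all W → L
n=20: reaches L-position 18 → W
n=21: reaches L-position 19 → W
n=22: reaches L-position 19 → W
n=23: only reaches 21(W), 20(W), 17(W), 16(W), all W → L
The starting position 23 is L: whatever Alice does, the opponent receives a W position.

Bob wins.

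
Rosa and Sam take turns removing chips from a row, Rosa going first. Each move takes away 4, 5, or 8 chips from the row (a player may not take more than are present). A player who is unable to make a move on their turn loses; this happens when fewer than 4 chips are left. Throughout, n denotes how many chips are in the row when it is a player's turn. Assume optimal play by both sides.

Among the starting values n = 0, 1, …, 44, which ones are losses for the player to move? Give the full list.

Compute win/loss labels from the base case upward. A position with no move is L. Any other position is W if it can reach an L in one move, else L.
n=0: no move → L
n=1: no move → L
n=2: no move → L
n=3: no move → L
n=4: can move to 0, which is L ⇒ W
n=5: can move to 1, which is L ⇒ W
n=6: can move to 2, which is L ⇒ W
n=7: can move to 3, which is L ⇒ W
n=8: can move to 3, which is L ⇒ W
n=9: can move to 1, which is L ⇒ W
n=10: can move to 2, which is L ⇒ W
n=11: can move to 3, which is L ⇒ W
n=12: moves to 8(W), 7(W), 4(W); every one is W ⇒ L
n=13: moves to 9(W), 8(W), 5(W); every one is W ⇒ L
n=14: moves to 10(W), 9(W), 6(W); every one is W ⇒ L
n=15: moves to 11(W), 10(W), 7(W); every one is W ⇒ L
n=16: can move to 12, which is L ⇒ W
n=17: can move to 13, which is L ⇒ W
n=18: can move to 14, which is L ⇒ W
n=19: can move to 15, which is L ⇒ W
n=20: can move to 15, which is L ⇒ W
n=21: can move to 13, which is L ⇒ W
n=22: can move to 14, which is L ⇒ W
n=23: can move to 15, which is L ⇒ W
n=24: moves to 20(W), 19(W), 16(W); every one is W ⇒ L
n=25: moves to 21(W), 20(W), 17(W); every one is W ⇒ L
n=26: moves to 22(W), 21(W), 18(W); every one is W ⇒ L
n=27: moves to 23(W), 22(W), 19(W); every one is W ⇒ L
n=28: can move to 24, which is L ⇒ W
n=29: can move to 25, which is L ⇒ W
n=30: can move to 26, which is L ⇒ W
n=31: can move to 27, which is L ⇒ W
n=32: can move to 27, which is L ⇒ W
n=33: can move to 25, which is L ⇒ W
n=34: can move to 26, which is L ⇒ W
n=35: can move to 27, which is L ⇒ W
n=36: moves to 32(W), 31(W), 28(W); every one is W ⇒ L
n=37: moves to 33(W), 32(W), 29(W); every one is W ⇒ L
n=38: moves to 34(W), 33(W), 30(W); every one is W ⇒ L
n=39: moves to 35(W), 34(W), 31(W); every one is W ⇒ L
n=40: can move to 36, which is L ⇒ W
n=41: can move to 37, which is L ⇒ W
n=42: can move to 38, which is L ⇒ W
n=43: can move to 39, which is L ⇒ W
n=44: can move to 39, which is L ⇒ W
The losing starting values of n are exactly the entries labelled L in this table (16 of them).

0, 1, 2, 3, 12, 13, 14, 15, 24, 25, 26, 27, 36, 37, 38, 39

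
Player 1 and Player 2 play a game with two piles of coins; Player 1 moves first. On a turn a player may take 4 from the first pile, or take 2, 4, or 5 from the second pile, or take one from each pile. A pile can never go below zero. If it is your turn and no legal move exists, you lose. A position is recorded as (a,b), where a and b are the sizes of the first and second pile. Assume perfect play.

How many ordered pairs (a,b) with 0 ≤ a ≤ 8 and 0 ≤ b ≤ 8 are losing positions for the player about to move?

27

Build the W/L table. Terminal = L. A non-terminal position is W if it has a move to some L; otherwise it is L.
Every move lowers a or b (never raises either), so fill the grid row by row in increasing a, and left to right within a row: each cell's successors are then already labelled.
      b=0  b=1  b=2  b=3  b=4  b=5  b=6  b=7  b=8
a=0:    L    L    W    W    W    W    W    L    L
a=1:    L    W    W    L    W    W    L    W    W
a=2:    L    W    W    L    W    W    L    W    W
a=3:    L    W    W    L    W    W    L    W    W
a=4:    W    W    L    L    W    W    W    W    W
a=5:    W    L    L    W    W    W    W    W    L
a=6:    W    L    W    W    L    W    W    L    W
a=7:    W    L    W    W    L    W    W    L    W
a=8:    L    L    W    W    W    W    W    L    W
Cells with no legal move (terminal, hence L): (0,0), (0,1), (1,0), (2,0), (3,0).
The remaining L cells, each justified by listing all of its moves:
(0,7): moves to (0,5)(W), (0,3)(W), (0,2)(W); every one is W ⇒ L
(0,8): moves to (0,6)(W), (0,4)(W), (0,3)(W); every one is W ⇒ L
(1,3): moves to (1,1)(W), (0,2)(W); every one is W ⇒ L
(1,6): moves to (1,4)(W), (1,2)(W), (1,1)(W), (0,5)(W); every one is W ⇒ L
(2,3): moves to (2,1)(W), (1,2)(W); every one is W ⇒ L
(2,6): moves to (2,4)(W), (2,2)(W), (2,1)(W), (1,5)(W); every one is W ⇒ L
(3,3): moves to (3,1)(W), (2,2)(W); every one is W ⇒ L
(3,6): moves to (3,4)(W), (3,2)(W), (3,1)(W), (2,5)(W); every one is W ⇒ L
(4,2): moves to (0,2)(W), (4,0)(W), (3,1)(W); every one is W ⇒ L
(4,3): moves to (0,3)(W), (4,1)(W), (3,2)(W); every one is W ⇒ L
(5,1): moves to (1,1)(W), (4,0)(W); every one is W ⇒ L
(5,2): moves to (1,2)(W), (5,0)(W), (4,1)(W); every one is W ⇒ L
(5,8): moves to (1,8)(W), (5,6)(W), (5,4)(W), (5,3)(W), (4,7)(W); every one is W ⇒ L
(6,1): moves to (2,1)(W), (5,0)(W); every one is W ⇒ L
(6,4): moves to (2,4)(W), (6,2)(W), (6,0)(W), (5,3)(W); every one is W ⇒ L
(6,7): moves to (2,7)(W), (6,5)(W), (6,3)(W), (6,2)(W), (5,6)(W); every one is W ⇒ L
(7,1): moves to (3,1)(W), (6,0)(W); every one is W ⇒ L
(7,4): moves to (3,4)(W), (7,2)(W), (7,0)(W), (6,3)(W); every one is W ⇒ L
(7,7): moves to (3,7)(W), (7,5)(W), (7,3)(W), (7,2)(W), (6,6)(W); every one is W ⇒ L
(8,0): the only move is to (4,0)(W), a W ⇒ L
(8,1): moves to (4,1)(W), (7,0)(W); every one is W ⇒ L
(8,7): moves to (4,7)(W), (8,5)(W), (8,3)(W), (8,2)(W), (7,6)(W); every one is W ⇒ L
Every other cell has at least one move into one of the L cells above, so it is W.
L cells per row: a=0: 4, a=1: 3, a=2: 3, a=3: 3, a=4: 2, a=5: 3, a=6: 3, a=7: 3, a=8: 3; total 27.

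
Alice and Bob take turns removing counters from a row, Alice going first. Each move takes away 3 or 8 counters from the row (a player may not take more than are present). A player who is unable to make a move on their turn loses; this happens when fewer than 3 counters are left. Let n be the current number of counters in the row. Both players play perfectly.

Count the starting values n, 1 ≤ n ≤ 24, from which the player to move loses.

Build the W/L table. Terminal = L. A non-terminal position is W if it has a move to some L; otherwise it is L.
n=0: no move → L
n=1: no move → L
n=2: no move → L
n=3: →0(L), so W
n=4: →1(L), so W
n=5: →2(L), so W
n=6: →3(W) only, which is W, so L
n=7: →4(W) only, which is W, so L
n=8: →0(L), so W
n=9: →6(L), so W
n=10: →7(L), so W
n=11: →8(W), 3(W) — all W, so L
n=12: →9(W), 4(W) — all W, so L
n=13: →10(W), 5(W) — all W, so L
n=14: →11(L), so W
n=15: →12(L), so W
n=16: →13(L), so W
n=17: →14(W), 9(W) — all W, so L
n=18: →15(W), 10(W) — all W, so L
n=19: →11(L), so W
n=20: →17(L), so W
n=21: →18(L), so W
n=22: →19(W), 14(W) — all W, so L
n=23: →20(W), 15(W) — all W, so L
n=24: →21(W), 16(W) — all W, so L
L entries with 1 ≤ n ≤ 24 (n=0 is outside the asked range and is not counted): n = 1, 2, 6, 7, 11, 12, 13, 17, 18, 22, 23, 24; that makes 12.

12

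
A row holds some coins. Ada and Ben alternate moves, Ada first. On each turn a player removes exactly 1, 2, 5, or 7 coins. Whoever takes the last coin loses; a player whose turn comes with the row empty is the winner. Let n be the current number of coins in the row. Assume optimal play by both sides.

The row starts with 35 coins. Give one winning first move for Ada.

Remove 1, leaving 34.

Label each position W (a win for the player to move) or L (a loss). A position with no legal move is W; any other position is W exactly when some move reaches an L, and L when every move reaches a W.
n=0: no move; the opponent has just taken the last coin and therefore loses → W
n=1: L (sole option 0(W) is W)
n=2: W (go to 1, an L position)
n=3: W (go to 1, an L position)
n=4: L (options 3(W), 2(W) are all W)
n=5: W (go to 4, an L position)
n=6: W (go to 4, an L position)
n=7: L (options 6(W), 5(W), 2(W), 0(W) are all W)
n=8: W (go to 7, an L position)
n=9: W (go to 7, an L position)
n=10: L (options 9(W), 8(W), 5(W), 3(W) are all W)
n=11: W (go to 10, an L position)
n=12: W (go to 10, an L position)
n=13: L (options 12(W), 11(W), 8(W), 6(W) are all W)
n=14: W (go to 13, an L position)
n=15: W (go to 13, an L position)
n=16: L (options 15(W), 14(W), 11(W), 9(W) are all W)
n=17: W (go to 16, an L position)
n=18: W (go to 16, an L position)
n=19: L (options 18(W), 17(W), 14(W), 12(W) are all W)
n=20: W (go to 19, an L position)
n=21: W (go to 19, an L position)
n=22: L (options 21(W), 20(W), 17(W), 15(W) are all W)
n=23: W (go to 22, an L position)
n=24: W (go to 22, an L position)
n=25: L (options 24(W), 23(W), 20(W), 18(W) are all W)
n=26: W (go to 25, an L position)
n=27: W (go to 25, an L position)
n=28: L (options 27(W), 26(W), 23(W), 21(W) are all W)
n=29: W (go to 28, an L position)
n=30: W (go to 28, an L position)
n=31: L (options 30(W), 29(W), 26(W), 24(W) are all W)
n=32: W (go to 31, an L position)
n=33: W (go to 31, an L position)
n=34: L (options 33(W), 32(W), 29(W), 27(W) are all W)
n=35: W (go to 34, an L position)
From 35, the L positions reachable in one move are: 34, 28. Any move reaching one of these is winning.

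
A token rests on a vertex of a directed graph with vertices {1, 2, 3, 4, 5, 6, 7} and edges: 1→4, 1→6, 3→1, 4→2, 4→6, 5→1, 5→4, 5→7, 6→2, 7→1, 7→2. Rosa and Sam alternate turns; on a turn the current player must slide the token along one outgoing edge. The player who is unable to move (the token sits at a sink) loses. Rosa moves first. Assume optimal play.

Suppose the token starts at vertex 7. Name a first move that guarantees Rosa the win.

Move to 1.

Work bottom-up. With no move the player to move loses. Otherwise the position is W if at least one move leads to an L position for the opponent, and L if every move leads to a W.
Every edge goes from a vertex to one that appears earlier in the order 2, 6, 4, 1, 3, 7, 5, so processing vertices in that order labels each vertex after all of its successors.
2: no outgoing edge → L
6: →2(L), so W
4: →2(L), so W
1: →4(W), 6(W) — all W, so L
3: →1(L), so W
7: →1(L), so W
5: →1(L), so W
From 7, the L positions reachable in one move are: 1, 2. Any move reaching one of these is winning.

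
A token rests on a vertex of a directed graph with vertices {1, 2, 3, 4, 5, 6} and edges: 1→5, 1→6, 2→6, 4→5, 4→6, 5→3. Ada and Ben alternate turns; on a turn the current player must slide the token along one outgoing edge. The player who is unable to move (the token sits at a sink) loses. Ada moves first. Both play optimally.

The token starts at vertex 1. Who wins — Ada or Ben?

Ada wins.

Compute win/loss labels from the base case upward. A position with no move is L. Any other position is W if it can reach an L in one move, else L.
Every edge goes from a vertex to one that appears earlier in the order 6, 3, 5, 1, 4, 2, so processing vertices in that order labels each vertex after all of its successors.
6: no outgoing edge → L
3: no outgoing edge → L
5: →3(L), so W
1: →6(L), so W
4: →6(L), so W
2: →6(L), so W
The starting position 1 is W: Ada should move to 6, handing over an L position.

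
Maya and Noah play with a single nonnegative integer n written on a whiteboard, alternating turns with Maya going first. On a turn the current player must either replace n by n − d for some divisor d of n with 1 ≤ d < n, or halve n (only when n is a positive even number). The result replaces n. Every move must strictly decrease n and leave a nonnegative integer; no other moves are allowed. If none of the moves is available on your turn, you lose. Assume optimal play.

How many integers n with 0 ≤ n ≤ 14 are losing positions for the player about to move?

Work bottom-up. With no move the player to move loses. Otherwise the position is W if at least one move leads to an L position for the opponent, and L if every move leads to a W.
n=0: no move → L
n=1: no move → L
n=2: W (go to 1, an L position)
n=3: L (sole option 2(W) is W)
n=4: W (go to 3, an L position)
n=5: L (sole option 4(W) is W)
n=6: W (go to 3, an L position)
n=7: L (sole option 6(W) is W)
n=8: W (go to 7, an L position)
n=9: L (options 6(W), 8(W) are all W)
n=10: W (go to 5, an L position)
n=11: L (sole option 10(W) is W)
n=12: W (go to 9, an L position)
n=13: L (sole option 12(W) is W)
n=14: W (go to 7, an L position)
L entries with 0 ≤ n ≤ 14: n = 0, 1, 3, 5, 7, 9, 11, 13; that makes 8.

8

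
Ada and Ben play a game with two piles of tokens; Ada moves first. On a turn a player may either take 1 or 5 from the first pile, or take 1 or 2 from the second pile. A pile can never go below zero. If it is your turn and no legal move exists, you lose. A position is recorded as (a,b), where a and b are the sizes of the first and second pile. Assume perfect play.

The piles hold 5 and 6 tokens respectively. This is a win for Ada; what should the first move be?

Move to (4,6).

Build the W/L table. Terminal = L. A non-terminal position is W if it has a move to some L; otherwise it is L.
No move ever increases a pile, so every position that can arise here has a ≤ 5 and b ≤ 6; it is enough to label the cells with 0 ≤ a ≤ 5 and 0 ≤ b ≤ 6.
Every move lowers a or b (never raises either), so fill the grid row by row in increasing a, and left to right within a row: each cell's successors are then already labelled.
      b=0  b=1  b=2  b=3  b=4  b=5  b=6
a=0:    L    W    W    L    W    W    L
a=1:    W    L    W    W    L    W    W
a=2:    L    W    W    L    W    W    L
a=3:    W    L    W    W    L    W    W
a=4:    L    W    W    L    W    W    L
a=5:    W    L    W    W    L    W    W
Cells with no legal move (terminal, hence L): (0,0).
The remaining L cells, each justified by listing all of its moves:
(0,3): only reaches (0,2)(W), (0,1)(W), all W → L
(0,6): only reaches (0,5)(W), (0,4)(W), all W → L
(1,1): only reaches (0,1)(W), (1,0)(W), all W → L
(1,4): only reaches (0,4)(W), (1,3)(W), (1,2)(W), all W → L
(2,0): only reaches (1,0)(W), which is W → L
(2,3): only reaches (1,3)(W), (2,2)(W), (2,1)(W), all W → L
(2,6): only reaches (1,6)(W), (2,5)(W), (2,4)(W), all W → L
(3,1): only reaches (2,1)(W), (3,0)(W), all W → L
(3,4): only reaches (2,4)(W), (3,3)(W), (3,2)(W), all W → L
(4,0): only reaches (3,0)(W), which is W → L
(4,3): only reaches (3,3)(W), (4,2)(W), (4,1)(W), all W → L
(4,6): only reaches (3,6)(W), (4,5)(W), (4,4)(W), all W → L
(5,1): only reaches (4,1)(W), (0,1)(W), (5,0)(W), all W → L
(5,4): only reaches (4,4)(W), (0,4)(W), (5,3)(W), (5,2)(W), all W → L
Every other cell has at least one move into one of the L cells above, so it is W.
From (5,6), the L positions reachable in one move are: (4,6), (0,6), (5,4). Any move reaching one of these is winning.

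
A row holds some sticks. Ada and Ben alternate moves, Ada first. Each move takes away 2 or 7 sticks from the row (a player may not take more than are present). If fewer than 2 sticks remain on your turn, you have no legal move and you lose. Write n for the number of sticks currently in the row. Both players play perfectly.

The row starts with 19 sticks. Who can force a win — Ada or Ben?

Ben wins.

Work bottom-up. With no move the player to move loses. Otherwise the position is W if at least one move leads to an L position for the opponent, and L if every move leads to a W.
n=0: no move → L
n=1: no move → L
n=2: reaches L-position 0 → W
n=3: reaches L-position 1 → W
n=4: only reaches 2(W), which is W → L
n=5: only reaches 3(W), which is W → L
n=6: reaches L-position 4 → W
n=7: reaches L-position 5 → W
n=8: reaches L-position 1 → W
n=9: only reaches 7(W), 2(W), all W → L
n=10: only reaches 8(W), 3(W), all W → L
n=11: reaches L-position 9 → W
n=12: reaches L-position 10 → W
n=13: only reaches 11(W), 6(W), all W → L
n=14: only reaches 12(W), 7(W), all W → L
n=15: reaches L-position 13 → W
n=16: reaches L-position 14 → W
n=17: reaches L-position 10 → W
n=18: only reaches 16(W), 11(W), all W → L
n=19: only reaches 17(W), 12(W), all W → L
The starting position 19 is L: whatever Ada does, the opponent receives a W position.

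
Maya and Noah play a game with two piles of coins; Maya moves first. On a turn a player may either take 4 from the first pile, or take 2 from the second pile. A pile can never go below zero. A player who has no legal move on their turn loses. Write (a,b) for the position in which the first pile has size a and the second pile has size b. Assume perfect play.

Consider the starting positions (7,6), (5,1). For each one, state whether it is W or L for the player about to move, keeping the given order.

(7,6): L, (5,1): W

Classify positions by backward induction: terminal positions (no move available) are L. From any other position, the mover wins iff some move reaches an L.
No move ever increases a pile, so every position that can arise here has a ≤ 7 and b ≤ 6; it is enough to label the cells with 0 ≤ a ≤ 7 and 0 ≤ b ≤ 6.
Every move lowers a or b (never raises either), so fill the grid row by row in increasing a, and left to right within a row: each cell's successors are then already labelled.
      b=0  b=1  b=2  b=3  b=4  b=5  b=6
a=0:    L    L    W    W    L    L    W
a=1:    L    L    W    W    L    L    W
a=2:    L    L    W    W    L    L    W
a=3:    L    L    W    W    L    L    W
a=4:    W    W    L    L    W    W    L
a=5:    W    W    L    L    W    W    L
a=6:    W    W    L    L    W    W    L
a=7:    W    W    L    L    W    W    L
Cells with no legal move (terminal, hence L): (0,0), (0,1), (1,0), (1,1), (2,0), (2,1), (3,0), (3,1).
The remaining L cells, each justified by listing all of its moves:
(0,4): the only move is to (0,2)(W), a W ⇒ L
(0,5): the only move is to (0,3)(W), a W ⇒ L
(1,4): the only move is to (1,2)(W), a W ⇒ L
(1,5): the only move is to (1,3)(W), a W ⇒ L
(2,4): the only move is to (2,2)(W), a W ⇒ L
(2,5): the only move is to (2,3)(W), a W ⇒ L
(3,4): the only move is to (3,2)(W), a W ⇒ L
(3,5): the only move is to (3,3)(W), a W ⇒ L
(4,2): moves to (0,2)(W), (4,0)(W); every one is W ⇒ L
(4,3): moves to (0,3)(W), (4,1)(W); every one is W ⇒ L
(4,6): moves to (0,6)(W), (4,4)(W); every one is W ⇒ L
(5,2): moves to (1,2)(W), (5,0)(W); every one is W ⇒ L
(5,3): moves to (1,3)(W), (5,1)(W); every one is W ⇒ L
(5,6): moves to (1,6)(W), (5,4)(W); every one is W ⇒ L
(6,2): moves to (2,2)(W), (6,0)(W); every one is W ⇒ L
(6,3): moves to (2,3)(W), (6,1)(W); every one is W ⇒ L
(6,6): moves to (2,6)(W), (6,4)(W); every one is W ⇒ L
(7,2): moves to (3,2)(W), (7,0)(W); every one is W ⇒ L
(7,3): moves to (3,3)(W), (7,1)(W); every one is W ⇒ L
(7,6): moves to (3,6)(W), (7,4)(W); every one is W ⇒ L
Every other cell has at least one move into one of the L cells above, so it is W.
(7,6): one of the L cells justified above, so L
(5,1): the move to (1,1) reaches an L cell, so W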